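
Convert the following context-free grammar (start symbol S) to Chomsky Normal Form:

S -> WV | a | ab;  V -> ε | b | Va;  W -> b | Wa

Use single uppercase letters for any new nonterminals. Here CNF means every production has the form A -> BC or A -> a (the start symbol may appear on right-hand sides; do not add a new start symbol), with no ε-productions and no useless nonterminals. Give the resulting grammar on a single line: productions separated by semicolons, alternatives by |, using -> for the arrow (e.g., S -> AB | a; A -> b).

S -> a | b | AB | WA | WV; A -> a; B -> b; V -> a | b | VA; W -> b | WA

Nullable: {V}; after ε-elimination: S -> W | a | WV | ab; V -> a | b | Va; W -> b | Wa.
After unit-elimination: S -> a | b | WV | Wa | ab; V -> a | b | Va; W -> b | Wa.
TERM: introduce A -> a, B -> b and substitute in every rule of length ≥2.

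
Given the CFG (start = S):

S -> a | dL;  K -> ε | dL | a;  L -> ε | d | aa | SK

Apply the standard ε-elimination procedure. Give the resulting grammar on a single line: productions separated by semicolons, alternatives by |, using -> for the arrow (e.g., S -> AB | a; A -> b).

Nullable set: {K, L}.
S -> dL: L nullable, giving d | dL.
Drop K -> ε.
K -> dL: L nullable, giving d | dL.
Drop L -> ε.
L -> SK: K nullable, giving S | SK.
Unchanged (no nullable symbols): S -> a; K -> a; L -> aa; L -> d.

S -> a | d | dL; K -> a | d | dL; L -> S | d | SK | aa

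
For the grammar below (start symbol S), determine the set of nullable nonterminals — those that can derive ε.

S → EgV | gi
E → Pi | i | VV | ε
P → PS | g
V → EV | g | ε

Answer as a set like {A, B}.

{E, V}

Directly nullable (have an ε-rule): {E, V}.
Not nullable: P, S — each has a terminal in every rule's right-hand side or depends on a non-nullable symbol.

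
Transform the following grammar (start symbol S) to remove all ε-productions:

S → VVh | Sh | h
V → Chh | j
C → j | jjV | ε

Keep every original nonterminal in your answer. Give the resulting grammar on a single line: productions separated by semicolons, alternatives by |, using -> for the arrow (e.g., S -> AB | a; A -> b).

S -> h | Sh | VVh; C -> j | jjV; V -> j | hh | Chh

Nullable set: {C}.
Drop C -> ε.
V -> Chh: C nullable, giving Chh | hh.
Unchanged (no nullable symbols): S -> Sh; S -> VVh; S -> h; C -> j; C -> jjV; V -> j.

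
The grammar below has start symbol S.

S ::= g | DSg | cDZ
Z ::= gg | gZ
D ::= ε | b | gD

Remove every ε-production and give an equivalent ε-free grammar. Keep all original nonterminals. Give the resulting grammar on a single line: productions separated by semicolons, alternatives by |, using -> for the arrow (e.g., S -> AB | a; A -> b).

Nullable set: {D}.
S -> DSg: D nullable, giving DSg | Sg.
S -> cDZ: D nullable, giving cDZ | cZ.
Drop D -> ε.
D -> gD: D nullable, giving g | gD.
Unchanged (no nullable symbols): S -> g; D -> b; Z -> gZ; Z -> gg.

S -> g | Sg | cZ | DSg | cDZ; D -> b | g | gD; Z -> gZ | gg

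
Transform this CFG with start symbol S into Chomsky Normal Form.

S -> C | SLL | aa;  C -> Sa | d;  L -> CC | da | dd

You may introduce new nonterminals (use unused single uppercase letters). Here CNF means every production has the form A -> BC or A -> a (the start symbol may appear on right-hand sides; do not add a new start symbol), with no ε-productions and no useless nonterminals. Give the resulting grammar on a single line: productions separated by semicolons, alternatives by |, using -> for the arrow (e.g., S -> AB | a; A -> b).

No ε-productions.
After unit-elimination: S -> d | Sa | aa | SLL; C -> d | Sa; L -> CC | da | dd.
TERM: introduce A -> a, B -> d and substitute in every rule of length ≥2.
BIN: S -> SLL becomes S -> SD, D -> LL.

S -> d | AA | SA | SD; A -> a; B -> d; C -> d | SA; D -> LL; L -> BA | BB | CC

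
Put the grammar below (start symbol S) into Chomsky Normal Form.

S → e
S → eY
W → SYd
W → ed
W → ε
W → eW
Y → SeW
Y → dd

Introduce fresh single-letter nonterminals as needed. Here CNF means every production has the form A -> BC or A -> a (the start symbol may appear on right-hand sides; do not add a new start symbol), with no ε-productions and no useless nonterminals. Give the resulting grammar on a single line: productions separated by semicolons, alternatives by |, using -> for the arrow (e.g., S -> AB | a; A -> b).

S -> e | AY; A -> e; B -> d; C -> YB; D -> AW; W -> e | AB | AW | SC; Y -> BB | SA | SD

Nullable: {W}; after ε-elimination: S -> e | eY; W -> e | eW | ed | SYd; Y -> Se | dd | SeW.
No unit productions to eliminate.
TERM: introduce B -> d, A -> e and substitute in every rule of length ≥2.
BIN: W -> SYB becomes W -> SC, C -> YB; Y -> SAW becomes Y -> SD, D -> AW.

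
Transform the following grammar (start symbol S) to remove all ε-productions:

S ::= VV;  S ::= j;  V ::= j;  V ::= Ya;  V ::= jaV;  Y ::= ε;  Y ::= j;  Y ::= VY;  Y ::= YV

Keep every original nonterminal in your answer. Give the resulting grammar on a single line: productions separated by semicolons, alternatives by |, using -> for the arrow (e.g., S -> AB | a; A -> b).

Nullable set: {Y}.
V -> Ya: Y nullable, giving Ya | a.
Drop Y -> ε.
Y -> VY: Y nullable, giving V | VY.
Y -> YV: Y nullable, giving V | YV.
Unchanged (no nullable symbols): S -> VV; S -> j; V -> j; V -> jaV; Y -> j.

S -> j | VV; V -> a | j | Ya | jaV; Y -> V | j | VY | YV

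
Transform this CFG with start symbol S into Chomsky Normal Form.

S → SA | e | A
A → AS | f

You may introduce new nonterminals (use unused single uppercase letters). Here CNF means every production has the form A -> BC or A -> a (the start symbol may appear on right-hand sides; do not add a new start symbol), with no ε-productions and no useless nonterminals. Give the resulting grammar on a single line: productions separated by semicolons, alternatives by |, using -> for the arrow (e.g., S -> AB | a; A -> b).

S -> e | f | AS | SA; A -> f | AS

No ε-productions.
After unit-elimination: S -> e | f | AS | SA; A -> f | AS.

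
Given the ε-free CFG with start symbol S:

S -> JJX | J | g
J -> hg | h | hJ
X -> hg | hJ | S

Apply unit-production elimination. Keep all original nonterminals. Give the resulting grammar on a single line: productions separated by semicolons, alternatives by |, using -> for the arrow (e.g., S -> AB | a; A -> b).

S -> g | h | hJ | hg | JJX; J -> h | hJ | hg; X -> g | h | hJ | hg | JJX

Unit productions: S->J, X->S.
Unit pairs (A ⇒* B via units): (S,J), (X,J), (X,S).
S: inherits non-unit rules of {J, S} → JJX | g | h | hJ | hg.
J: inherits non-unit rules of {J} → h | hJ | hg.
X: inherits non-unit rules of {J, S, X} → JJX | g | h | hJ | hg.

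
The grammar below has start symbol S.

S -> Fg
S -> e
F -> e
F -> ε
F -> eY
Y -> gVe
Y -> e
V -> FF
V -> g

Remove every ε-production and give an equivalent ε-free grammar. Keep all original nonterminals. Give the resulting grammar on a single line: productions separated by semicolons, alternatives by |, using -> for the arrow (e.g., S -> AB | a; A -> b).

S -> e | g | Fg; F -> e | eY; V -> F | g | FF; Y -> e | ge | gVe

Nullable set: {F, V}.
S -> Fg: F nullable, giving Fg | g.
Drop F -> ε.
V -> FF: F, F nullable, giving F | FF.
Y -> gVe: V nullable, giving gVe | ge.
Unchanged (no nullable symbols): S -> e; F -> e; F -> eY; V -> g; Y -> e.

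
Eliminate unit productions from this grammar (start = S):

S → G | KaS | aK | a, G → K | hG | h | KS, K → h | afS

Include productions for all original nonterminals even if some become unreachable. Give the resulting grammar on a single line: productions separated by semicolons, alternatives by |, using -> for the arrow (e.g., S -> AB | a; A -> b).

Unit productions: G->K, S->G.
Unit pairs (A ⇒* B via units): (G,K), (S,G), (S,K).
S: inherits non-unit rules of {G, K, S} → KS | KaS | a | aK | afS | h | hG.
G: inherits non-unit rules of {G, K} → KS | afS | h | hG.
K: inherits non-unit rules of {K} → afS | h.

S -> a | h | KS | aK | hG | KaS | afS; G -> h | KS | hG | afS; K -> h | afS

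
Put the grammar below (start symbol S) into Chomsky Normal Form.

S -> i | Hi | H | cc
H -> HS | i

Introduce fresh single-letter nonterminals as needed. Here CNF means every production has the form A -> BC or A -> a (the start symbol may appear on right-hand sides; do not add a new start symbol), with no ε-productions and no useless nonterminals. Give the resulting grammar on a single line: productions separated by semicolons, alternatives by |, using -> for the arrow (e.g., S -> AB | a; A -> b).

No ε-productions.
After unit-elimination: S -> i | HS | Hi | cc; H -> i | HS.
TERM: introduce B -> c, A -> i and substitute in every rule of length ≥2.

S -> i | BB | HA | HS; A -> i; B -> c; H -> i | HS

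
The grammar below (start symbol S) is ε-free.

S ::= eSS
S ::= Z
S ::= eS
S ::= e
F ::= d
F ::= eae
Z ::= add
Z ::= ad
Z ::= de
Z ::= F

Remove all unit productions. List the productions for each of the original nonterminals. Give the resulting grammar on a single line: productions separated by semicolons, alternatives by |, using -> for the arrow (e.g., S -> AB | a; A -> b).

Unit productions: S->Z, Z->F.
Unit pairs (A ⇒* B via units): (S,F), (S,Z), (Z,F).
S: inherits non-unit rules of {F, S, Z} → ad | add | d | de | e | eS | eSS | eae.
F: inherits non-unit rules of {F} → d | eae.
Z: inherits non-unit rules of {F, Z} → ad | add | d | de | eae.

S -> d | e | ad | de | eS | add | eSS | eae; F -> d | eae; Z -> d | ad | de | add | eae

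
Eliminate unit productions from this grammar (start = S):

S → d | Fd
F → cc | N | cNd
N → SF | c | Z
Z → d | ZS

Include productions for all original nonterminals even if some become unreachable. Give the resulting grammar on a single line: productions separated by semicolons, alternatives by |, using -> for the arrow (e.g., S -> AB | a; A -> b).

Unit productions: F->N, N->Z.
Unit pairs (A ⇒* B via units): (F,N), (F,Z), (N,Z).
S: inherits non-unit rules of {S} → Fd | d.
F: inherits non-unit rules of {F, N, Z} → SF | ZS | c | cNd | cc | d.
N: inherits non-unit rules of {N, Z} → SF | ZS | c | d.
Z: inherits non-unit rules of {Z} → ZS | d.

S -> d | Fd; F -> c | d | SF | ZS | cc | cNd; N -> c | d | SF | ZS; Z -> d | ZS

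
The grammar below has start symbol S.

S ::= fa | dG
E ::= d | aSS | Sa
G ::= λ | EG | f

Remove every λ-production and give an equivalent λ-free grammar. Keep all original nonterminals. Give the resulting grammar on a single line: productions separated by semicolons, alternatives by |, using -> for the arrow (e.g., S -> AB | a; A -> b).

S -> d | dG | fa; E -> d | Sa | aSS; G -> E | f | EG

Nullable set: {G}.
S -> dG: G nullable, giving d | dG.
Drop G -> λ.
G -> EG: G nullable, giving E | EG.
Unchanged (no nullable symbols): S -> fa; E -> Sa; E -> aSS; E -> d; G -> f.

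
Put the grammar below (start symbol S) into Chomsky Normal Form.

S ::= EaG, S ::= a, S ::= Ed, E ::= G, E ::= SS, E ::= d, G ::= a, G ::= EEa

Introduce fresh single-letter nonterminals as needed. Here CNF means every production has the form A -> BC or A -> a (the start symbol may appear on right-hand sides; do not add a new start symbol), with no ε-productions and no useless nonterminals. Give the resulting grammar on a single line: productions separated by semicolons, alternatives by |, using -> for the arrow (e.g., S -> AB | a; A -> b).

No ε-productions.
After unit-elimination: S -> a | Ed | EaG; E -> a | d | SS | EEa; G -> a | EEa.
TERM: introduce A -> a, B -> d and substitute in every rule of length ≥2.
BIN: E -> EEA becomes E -> EC, C -> EA; G -> EEA becomes G -> ED, D -> EA; S -> EAG becomes S -> EF, F -> AG.

S -> a | EB | EF; A -> a; B -> d; C -> EA; D -> EA; E -> a | d | EC | SS; F -> AG; G -> a | ED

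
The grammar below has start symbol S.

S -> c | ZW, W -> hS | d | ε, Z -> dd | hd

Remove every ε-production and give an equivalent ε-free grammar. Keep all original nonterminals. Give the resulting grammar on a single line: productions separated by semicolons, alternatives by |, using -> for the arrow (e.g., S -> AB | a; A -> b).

Nullable set: {W}.
S -> ZW: W nullable, giving Z | ZW.
Drop W -> ε.
Unchanged (no nullable symbols): S -> c; W -> d; W -> hS; Z -> dd; Z -> hd.

S -> Z | c | ZW; W -> d | hS; Z -> dd | hd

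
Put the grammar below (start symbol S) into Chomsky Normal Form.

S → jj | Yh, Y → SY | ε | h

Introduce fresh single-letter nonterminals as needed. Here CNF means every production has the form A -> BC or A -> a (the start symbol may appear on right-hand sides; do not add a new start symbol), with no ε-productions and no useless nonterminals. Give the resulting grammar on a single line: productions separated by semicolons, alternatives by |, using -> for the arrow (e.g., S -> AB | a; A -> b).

S -> h | BB | YA; A -> h; B -> j; Y -> h | BB | SY | YA

Nullable: {Y}; after ε-elimination: S -> h | Yh | jj; Y -> S | h | SY.
After unit-elimination: S -> h | Yh | jj; Y -> h | SY | Yh | jj.
TERM: introduce A -> h, B -> j and substitute in every rule of length ≥2.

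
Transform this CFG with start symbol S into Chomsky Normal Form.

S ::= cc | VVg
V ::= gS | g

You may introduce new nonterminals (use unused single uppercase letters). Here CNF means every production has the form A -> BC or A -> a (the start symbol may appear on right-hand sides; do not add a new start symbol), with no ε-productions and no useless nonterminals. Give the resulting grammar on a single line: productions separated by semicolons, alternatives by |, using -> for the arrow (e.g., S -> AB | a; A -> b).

No ε-productions.
No unit productions to eliminate.
TERM: introduce B -> c, A -> g and substitute in every rule of length ≥2.
BIN: S -> VVA becomes S -> VC, C -> VA.

S -> BB | VC; A -> g; B -> c; C -> VA; V -> g | AS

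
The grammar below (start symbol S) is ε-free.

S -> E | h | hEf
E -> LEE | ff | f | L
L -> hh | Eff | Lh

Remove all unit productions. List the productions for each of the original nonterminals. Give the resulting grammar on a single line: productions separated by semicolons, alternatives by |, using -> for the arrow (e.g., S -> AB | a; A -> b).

S -> f | h | Lh | ff | hh | Eff | LEE | hEf; E -> f | Lh | ff | hh | Eff | LEE; L -> Lh | hh | Eff

Unit productions: E->L, S->E.
Unit pairs (A ⇒* B via units): (E,L), (S,E), (S,L).
S: inherits non-unit rules of {E, L, S} → Eff | LEE | Lh | f | ff | h | hEf | hh.
E: inherits non-unit rules of {E, L} → Eff | LEE | Lh | f | ff | hh.
L: inherits non-unit rules of {L} → Eff | Lh | hh.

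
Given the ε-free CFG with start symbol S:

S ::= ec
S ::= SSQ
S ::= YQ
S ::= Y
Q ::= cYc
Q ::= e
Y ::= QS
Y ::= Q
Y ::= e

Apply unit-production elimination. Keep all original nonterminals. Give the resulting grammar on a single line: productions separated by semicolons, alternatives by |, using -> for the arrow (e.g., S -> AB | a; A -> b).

S -> e | QS | YQ | ec | SSQ | cYc; Q -> e | cYc; Y -> e | QS | cYc

Unit productions: S->Y, Y->Q.
Unit pairs (A ⇒* B via units): (S,Q), (S,Y), (Y,Q).
S: inherits non-unit rules of {Q, S, Y} → QS | SSQ | YQ | cYc | e | ec.
Q: inherits non-unit rules of {Q} → cYc | e.
Y: inherits non-unit rules of {Q, Y} → QS | cYc | e.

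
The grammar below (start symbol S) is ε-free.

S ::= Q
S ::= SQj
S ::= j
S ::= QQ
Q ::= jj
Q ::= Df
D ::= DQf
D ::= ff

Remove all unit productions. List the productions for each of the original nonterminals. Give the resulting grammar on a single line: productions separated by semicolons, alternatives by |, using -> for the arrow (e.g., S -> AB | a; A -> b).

Unit productions: S->Q.
Unit pairs (A ⇒* B via units): (S,Q).
S: inherits non-unit rules of {Q, S} → Df | QQ | SQj | j | jj.
D: inherits non-unit rules of {D} → DQf | ff.
Q: inherits non-unit rules of {Q} → Df | jj.

S -> j | Df | QQ | jj | SQj; D -> ff | DQf; Q -> Df | jj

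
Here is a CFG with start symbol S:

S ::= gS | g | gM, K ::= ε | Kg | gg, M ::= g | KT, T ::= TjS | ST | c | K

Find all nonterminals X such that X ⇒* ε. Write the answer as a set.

Directly nullable (have an ε-rule): {K}.
T is nullable via T -> K (every symbol on the right is already known nullable).
M is nullable via M -> KT (every symbol on the right is already known nullable).
Not nullable: S — each has a terminal in every rule's right-hand side or depends on a non-nullable symbol.

{K, M, T}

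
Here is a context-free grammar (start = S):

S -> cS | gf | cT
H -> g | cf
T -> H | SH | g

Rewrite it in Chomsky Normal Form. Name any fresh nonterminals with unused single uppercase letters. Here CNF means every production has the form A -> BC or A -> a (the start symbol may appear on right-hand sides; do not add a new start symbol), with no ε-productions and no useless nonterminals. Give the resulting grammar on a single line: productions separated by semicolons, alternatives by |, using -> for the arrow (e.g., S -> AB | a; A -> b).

S -> AS | AT | CB; A -> c; B -> f; C -> g; H -> g | AB; T -> g | AB | SH

No ε-productions.
After unit-elimination: S -> cS | cT | gf; H -> g | cf; T -> g | SH | cf.
TERM: introduce A -> c, B -> f, C -> g and substitute in every rule of length ≥2.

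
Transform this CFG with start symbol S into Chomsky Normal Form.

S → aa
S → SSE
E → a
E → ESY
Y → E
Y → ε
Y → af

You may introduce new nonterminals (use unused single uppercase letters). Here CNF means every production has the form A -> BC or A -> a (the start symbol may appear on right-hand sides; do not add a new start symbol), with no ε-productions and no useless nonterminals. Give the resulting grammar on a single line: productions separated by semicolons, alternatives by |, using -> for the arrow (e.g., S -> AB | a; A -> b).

Nullable: {Y}; after ε-elimination: S -> aa | SSE; E -> a | ES | ESY; Y -> E | af.
After unit-elimination: S -> aa | SSE; E -> a | ES | ESY; Y -> a | ES | af | ESY.
TERM: introduce A -> a, B -> f and substitute in every rule of length ≥2.
BIN: E -> ESY becomes E -> EC, C -> SY; S -> SSE becomes S -> SD, D -> SE; Y -> ESY becomes Y -> EF, F -> SY.

S -> AA | SD; A -> a; B -> f; C -> SY; D -> SE; E -> a | EC | ES; F -> SY; Y -> a | AB | EF | ES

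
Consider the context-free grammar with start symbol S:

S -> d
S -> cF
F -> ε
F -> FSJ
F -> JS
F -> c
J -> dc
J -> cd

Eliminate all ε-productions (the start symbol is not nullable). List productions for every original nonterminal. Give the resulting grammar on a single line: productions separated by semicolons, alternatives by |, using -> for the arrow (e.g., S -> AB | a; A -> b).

S -> c | d | cF; F -> c | JS | SJ | FSJ; J -> cd | dc

Nullable set: {F}.
S -> cF: F nullable, giving c | cF.
Drop F -> ε.
F -> FSJ: F nullable, giving FSJ | SJ.
Unchanged (no nullable symbols): S -> d; F -> JS; F -> c; J -> cd; J -> dc.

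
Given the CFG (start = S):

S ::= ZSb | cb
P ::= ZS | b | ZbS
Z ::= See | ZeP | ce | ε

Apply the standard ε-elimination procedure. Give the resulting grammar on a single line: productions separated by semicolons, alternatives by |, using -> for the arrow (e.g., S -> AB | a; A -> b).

S -> Sb | cb | ZSb; P -> S | b | ZS | bS | ZbS; Z -> ce | eP | See | ZeP

Nullable set: {Z}.
S -> ZSb: Z nullable, giving Sb | ZSb.
P -> ZS: Z nullable, giving S | ZS.
P -> ZbS: Z nullable, giving ZbS | bS.
Drop Z -> ε.
Z -> ZeP: Z nullable, giving ZeP | eP.
Unchanged (no nullable symbols): S -> cb; P -> b; Z -> See; Z -> ce.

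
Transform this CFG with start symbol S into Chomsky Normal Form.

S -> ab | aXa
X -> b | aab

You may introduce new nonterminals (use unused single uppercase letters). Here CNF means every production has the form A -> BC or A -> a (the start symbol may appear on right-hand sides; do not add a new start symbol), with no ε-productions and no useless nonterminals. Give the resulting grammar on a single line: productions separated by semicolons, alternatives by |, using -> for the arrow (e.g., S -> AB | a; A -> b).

S -> AB | AC; A -> a; B -> b; C -> XA; D -> AB; X -> b | AD

No ε-productions.
No unit productions to eliminate.
TERM: introduce A -> a, B -> b and substitute in every rule of length ≥2.
BIN: S -> AXA becomes S -> AC, C -> XA; X -> AAB becomes X -> AD, D -> AB.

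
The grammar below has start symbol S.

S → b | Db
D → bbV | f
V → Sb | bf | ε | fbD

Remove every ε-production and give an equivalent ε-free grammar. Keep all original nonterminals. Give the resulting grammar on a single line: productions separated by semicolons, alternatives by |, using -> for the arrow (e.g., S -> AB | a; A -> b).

Nullable set: {V}.
D -> bbV: V nullable, giving bb | bbV.
Drop V -> ε.
Unchanged (no nullable symbols): S -> Db; S -> b; D -> f; V -> Sb; V -> bf; V -> fbD.

S -> b | Db; D -> f | bb | bbV; V -> Sb | bf | fbD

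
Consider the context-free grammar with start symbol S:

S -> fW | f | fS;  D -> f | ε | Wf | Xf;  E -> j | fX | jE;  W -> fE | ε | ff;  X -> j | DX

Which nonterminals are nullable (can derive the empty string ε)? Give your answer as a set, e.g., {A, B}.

{D, W}

Directly nullable (have an ε-rule): {D, W}.
Not nullable: E, S, X — each has a terminal in every rule's right-hand side or depends on a non-nullable symbol.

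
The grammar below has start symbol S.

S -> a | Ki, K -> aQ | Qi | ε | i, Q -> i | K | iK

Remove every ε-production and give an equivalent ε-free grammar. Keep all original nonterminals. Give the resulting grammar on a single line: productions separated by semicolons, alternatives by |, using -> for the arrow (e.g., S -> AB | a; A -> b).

S -> a | i | Ki; K -> a | i | Qi | aQ; Q -> K | i | iK

Nullable set: {K, Q}.
S -> Ki: K nullable, giving Ki | i.
Drop K -> ε.
K -> Qi: Q nullable, giving Qi | i.
K -> aQ: Q nullable, giving a | aQ.
Q -> K: K nullable, giving K.
Q -> iK: K nullable, giving i | iK.
Unchanged (no nullable symbols): S -> a; K -> i; Q -> i.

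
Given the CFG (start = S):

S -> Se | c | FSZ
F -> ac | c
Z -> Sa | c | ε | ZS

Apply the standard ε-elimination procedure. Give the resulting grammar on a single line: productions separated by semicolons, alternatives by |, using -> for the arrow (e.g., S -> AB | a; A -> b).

Nullable set: {Z}.
S -> FSZ: Z nullable, giving FS | FSZ.
Drop Z -> ε.
Z -> ZS: Z nullable, giving S | ZS.
Unchanged (no nullable symbols): S -> Se; S -> c; F -> ac; F -> c; Z -> Sa; Z -> c.

S -> c | FS | Se | FSZ; F -> c | ac; Z -> S | c | Sa | ZS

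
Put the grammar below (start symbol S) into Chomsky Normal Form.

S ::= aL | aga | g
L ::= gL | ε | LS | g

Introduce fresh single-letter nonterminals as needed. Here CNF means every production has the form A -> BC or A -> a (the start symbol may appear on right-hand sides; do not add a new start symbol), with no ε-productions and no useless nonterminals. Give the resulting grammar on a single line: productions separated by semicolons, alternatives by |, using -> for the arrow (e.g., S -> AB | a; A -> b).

S -> a | g | AD | AL; A -> a; B -> g; C -> BA; D -> BA; L -> a | g | AC | AL | BL | LS

Nullable: {L}; after ε-elimination: S -> a | g | aL | aga; L -> S | g | LS | gL.
After unit-elimination: S -> a | g | aL | aga; L -> a | g | LS | aL | gL | aga.
TERM: introduce A -> a, B -> g and substitute in every rule of length ≥2.
BIN: L -> ABA becomes L -> AC, C -> BA; S -> ABA becomes S -> AD, D -> BA.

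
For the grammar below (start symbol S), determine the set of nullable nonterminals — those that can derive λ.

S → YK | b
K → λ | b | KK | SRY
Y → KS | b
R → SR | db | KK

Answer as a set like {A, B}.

{K, R}

Directly nullable (have an ε-rule): {K}.
R is nullable via R -> KK (every symbol on the right is already known nullable).
Not nullable: S, Y — each has a terminal in every rule's right-hand side or depends on a non-nullable symbol.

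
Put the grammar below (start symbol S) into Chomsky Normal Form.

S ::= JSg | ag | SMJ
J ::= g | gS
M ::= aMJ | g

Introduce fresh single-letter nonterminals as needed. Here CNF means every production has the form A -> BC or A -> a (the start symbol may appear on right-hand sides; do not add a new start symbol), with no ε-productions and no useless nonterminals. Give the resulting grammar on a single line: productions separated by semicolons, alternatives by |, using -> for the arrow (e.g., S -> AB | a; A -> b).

S -> BA | JD | SE; A -> g; B -> a; C -> MJ; D -> SA; E -> MJ; J -> g | AS; M -> g | BC

No ε-productions.
No unit productions to eliminate.
TERM: introduce B -> a, A -> g and substitute in every rule of length ≥2.
BIN: M -> BMJ becomes M -> BC, C -> MJ; S -> JSA becomes S -> JD, D -> SA; S -> SMJ becomes S -> SE, E -> MJ.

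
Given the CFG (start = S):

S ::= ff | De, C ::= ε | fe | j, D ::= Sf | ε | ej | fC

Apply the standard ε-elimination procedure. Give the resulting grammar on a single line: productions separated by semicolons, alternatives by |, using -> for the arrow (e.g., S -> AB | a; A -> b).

S -> e | De | ff; C -> j | fe; D -> f | Sf | ej | fC

Nullable set: {C, D}.
S -> De: D nullable, giving De | e.
Drop C -> ε.
Drop D -> ε.
D -> fC: C nullable, giving f | fC.
Unchanged (no nullable symbols): S -> ff; C -> fe; C -> j; D -> Sf; D -> ej.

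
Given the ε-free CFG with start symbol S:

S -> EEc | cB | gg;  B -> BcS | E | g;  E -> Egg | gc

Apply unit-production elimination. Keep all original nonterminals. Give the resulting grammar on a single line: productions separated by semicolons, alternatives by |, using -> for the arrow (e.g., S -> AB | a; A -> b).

S -> cB | gg | EEc; B -> g | gc | BcS | Egg; E -> gc | Egg

Unit productions: B->E.
Unit pairs (A ⇒* B via units): (B,E).
S: inherits non-unit rules of {S} → EEc | cB | gg.
B: inherits non-unit rules of {B, E} → BcS | Egg | g | gc.
E: inherits non-unit rules of {E} → Egg | gc.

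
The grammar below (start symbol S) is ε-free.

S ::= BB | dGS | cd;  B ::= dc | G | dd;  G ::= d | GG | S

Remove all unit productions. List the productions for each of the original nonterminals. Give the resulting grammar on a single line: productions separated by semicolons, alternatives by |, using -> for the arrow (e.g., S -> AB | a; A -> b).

S -> BB | cd | dGS; B -> d | BB | GG | cd | dc | dd | dGS; G -> d | BB | GG | cd | dGS

Unit productions: B->G, G->S.
Unit pairs (A ⇒* B via units): (B,G), (B,S), (G,S).
S: inherits non-unit rules of {S} → BB | cd | dGS.
B: inherits non-unit rules of {B, G, S} → BB | GG | cd | d | dGS | dc | dd.
G: inherits non-unit rules of {G, S} → BB | GG | cd | d | dGS.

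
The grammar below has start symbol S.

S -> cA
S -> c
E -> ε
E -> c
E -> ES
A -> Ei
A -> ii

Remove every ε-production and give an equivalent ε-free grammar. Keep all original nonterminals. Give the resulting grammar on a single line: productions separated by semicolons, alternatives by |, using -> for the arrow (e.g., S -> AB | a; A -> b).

S -> c | cA; A -> i | Ei | ii; E -> S | c | ES

Nullable set: {E}.
A -> Ei: E nullable, giving Ei | i.
Drop E -> ε.
E -> ES: E nullable, giving ES | S.
Unchanged (no nullable symbols): S -> c; S -> cA; A -> ii; E -> c.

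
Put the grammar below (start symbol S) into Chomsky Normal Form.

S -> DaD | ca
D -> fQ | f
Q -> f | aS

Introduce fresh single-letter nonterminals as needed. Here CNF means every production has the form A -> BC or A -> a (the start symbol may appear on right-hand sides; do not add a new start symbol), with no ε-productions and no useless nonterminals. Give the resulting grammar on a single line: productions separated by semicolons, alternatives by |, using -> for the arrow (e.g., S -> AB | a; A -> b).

S -> CB | DE; A -> f; B -> a; C -> c; D -> f | AQ; E -> BD; Q -> f | BS

No ε-productions.
No unit productions to eliminate.
TERM: introduce B -> a, C -> c, A -> f and substitute in every rule of length ≥2.
BIN: S -> DBD becomes S -> DE, E -> BD.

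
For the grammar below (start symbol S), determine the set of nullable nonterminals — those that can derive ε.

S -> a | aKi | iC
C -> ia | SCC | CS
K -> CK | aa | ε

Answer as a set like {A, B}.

Directly nullable (have an ε-rule): {K}.
Not nullable: C, S — each has a terminal in every rule's right-hand side or depends on a non-nullable symbol.

{K}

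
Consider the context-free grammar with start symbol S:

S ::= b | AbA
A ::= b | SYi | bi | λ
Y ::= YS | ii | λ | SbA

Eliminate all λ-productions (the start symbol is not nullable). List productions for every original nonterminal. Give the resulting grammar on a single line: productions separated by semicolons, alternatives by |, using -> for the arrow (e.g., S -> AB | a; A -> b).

Nullable set: {A, Y}.
S -> AbA: A, A nullable, giving Ab | AbA | b | bA.
Drop A -> λ.
A -> SYi: Y nullable, giving SYi | Si.
Drop Y -> λ.
Y -> SbA: A nullable, giving Sb | SbA.
Y -> YS: Y nullable, giving S | YS.
Unchanged (no nullable symbols): S -> b; A -> b; A -> bi; Y -> ii.

S -> b | Ab | bA | AbA; A -> b | Si | bi | SYi; Y -> S | Sb | YS | ii | SbA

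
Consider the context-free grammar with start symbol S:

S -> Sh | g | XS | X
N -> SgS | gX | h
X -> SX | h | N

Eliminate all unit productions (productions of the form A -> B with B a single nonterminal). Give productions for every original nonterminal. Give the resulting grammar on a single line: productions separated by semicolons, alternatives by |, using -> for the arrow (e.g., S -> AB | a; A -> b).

Unit productions: S->X, X->N.
Unit pairs (A ⇒* B via units): (S,N), (S,X), (X,N).
S: inherits non-unit rules of {N, S, X} → SX | SgS | Sh | XS | g | gX | h.
N: inherits non-unit rules of {N} → SgS | gX | h.
X: inherits non-unit rules of {N, X} → SX | SgS | gX | h.

S -> g | h | SX | Sh | XS | gX | SgS; N -> h | gX | SgS; X -> h | SX | gX | SgS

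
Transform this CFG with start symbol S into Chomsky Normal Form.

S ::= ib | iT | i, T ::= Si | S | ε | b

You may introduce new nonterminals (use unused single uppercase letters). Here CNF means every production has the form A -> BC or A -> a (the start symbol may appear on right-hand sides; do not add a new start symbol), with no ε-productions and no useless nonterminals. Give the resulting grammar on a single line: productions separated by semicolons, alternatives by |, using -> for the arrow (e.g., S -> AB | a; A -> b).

Nullable: {T}; after ε-elimination: S -> i | iT | ib; T -> S | b | Si.
After unit-elimination: S -> i | iT | ib; T -> b | i | Si | iT | ib.
TERM: introduce B -> b, A -> i and substitute in every rule of length ≥2.

S -> i | AB | AT; A -> i; B -> b; T -> b | i | AB | AT | SA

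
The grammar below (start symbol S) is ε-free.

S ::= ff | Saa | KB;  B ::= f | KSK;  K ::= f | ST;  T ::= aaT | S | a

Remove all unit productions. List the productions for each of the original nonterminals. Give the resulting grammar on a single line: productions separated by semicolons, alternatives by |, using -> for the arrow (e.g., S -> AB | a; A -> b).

Unit productions: T->S.
Unit pairs (A ⇒* B via units): (T,S).
S: inherits non-unit rules of {S} → KB | Saa | ff.
B: inherits non-unit rules of {B} → KSK | f.
K: inherits non-unit rules of {K} → ST | f.
T: inherits non-unit rules of {S, T} → KB | Saa | a | aaT | ff.

S -> KB | ff | Saa; B -> f | KSK; K -> f | ST; T -> a | KB | ff | Saa | aaT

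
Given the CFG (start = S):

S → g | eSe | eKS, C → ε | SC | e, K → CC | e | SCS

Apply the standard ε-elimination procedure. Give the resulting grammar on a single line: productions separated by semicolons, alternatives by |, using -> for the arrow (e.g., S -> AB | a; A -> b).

Nullable set: {C, K}.
S -> eKS: K nullable, giving eKS | eS.
Drop C -> ε.
C -> SC: C nullable, giving S | SC.
K -> CC: C, C nullable, giving C | CC.
K -> SCS: C nullable, giving SCS | SS.
Unchanged (no nullable symbols): S -> eSe; S -> g; C -> e; K -> e.

S -> g | eS | eKS | eSe; C -> S | e | SC; K -> C | e | CC | SS | SCS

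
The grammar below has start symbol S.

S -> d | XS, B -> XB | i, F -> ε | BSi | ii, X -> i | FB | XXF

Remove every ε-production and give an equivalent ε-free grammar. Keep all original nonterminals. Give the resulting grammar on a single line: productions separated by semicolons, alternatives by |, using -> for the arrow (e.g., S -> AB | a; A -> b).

Nullable set: {F}.
Drop F -> ε.
X -> FB: F nullable, giving B | FB.
X -> XXF: F nullable, giving XX | XXF.
Unchanged (no nullable symbols): S -> XS; S -> d; B -> XB; B -> i; F -> BSi; F -> ii; X -> i.

S -> d | XS; B -> i | XB; F -> ii | BSi; X -> B | i | FB | XX | XXF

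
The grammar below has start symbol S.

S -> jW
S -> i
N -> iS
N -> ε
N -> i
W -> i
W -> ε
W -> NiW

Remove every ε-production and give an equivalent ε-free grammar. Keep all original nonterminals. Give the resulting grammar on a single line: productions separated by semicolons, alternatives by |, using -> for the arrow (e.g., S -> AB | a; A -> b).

Nullable set: {N, W}.
S -> jW: W nullable, giving j | jW.
Drop N -> ε.
Drop W -> ε.
W -> NiW: N, W nullable, giving Ni | NiW | i | iW.
Unchanged (no nullable symbols): S -> i; N -> i; N -> iS; W -> i.

S -> i | j | jW; N -> i | iS; W -> i | Ni | iW | NiW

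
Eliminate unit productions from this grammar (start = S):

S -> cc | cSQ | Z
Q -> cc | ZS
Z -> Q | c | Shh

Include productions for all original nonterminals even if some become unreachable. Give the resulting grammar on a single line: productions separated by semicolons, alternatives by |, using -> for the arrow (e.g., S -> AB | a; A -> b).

Unit productions: S->Z, Z->Q.
Unit pairs (A ⇒* B via units): (S,Q), (S,Z), (Z,Q).
S: inherits non-unit rules of {Q, S, Z} → Shh | ZS | c | cSQ | cc.
Q: inherits non-unit rules of {Q} → ZS | cc.
Z: inherits non-unit rules of {Q, Z} → Shh | ZS | c | cc.

S -> c | ZS | cc | Shh | cSQ; Q -> ZS | cc; Z -> c | ZS | cc | Shh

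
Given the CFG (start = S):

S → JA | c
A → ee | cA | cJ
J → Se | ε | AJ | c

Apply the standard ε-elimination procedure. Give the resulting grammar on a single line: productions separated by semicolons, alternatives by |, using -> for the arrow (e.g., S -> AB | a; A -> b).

S -> A | c | JA; A -> c | cA | cJ | ee; J -> A | c | AJ | Se

Nullable set: {J}.
S -> JA: J nullable, giving A | JA.
A -> cJ: J nullable, giving c | cJ.
Drop J -> ε.
J -> AJ: J nullable, giving A | AJ.
Unchanged (no nullable symbols): S -> c; A -> cA; A -> ee; J -> Se; J -> c.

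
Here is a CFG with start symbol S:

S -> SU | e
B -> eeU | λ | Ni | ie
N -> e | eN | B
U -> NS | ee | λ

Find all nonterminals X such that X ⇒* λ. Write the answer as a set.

{B, N, U}

Directly nullable (have an ε-rule): {B, U}.
N is nullable via N -> B (every symbol on the right is already known nullable).
Not nullable: S — each has a terminal in every rule's right-hand side or depends on a non-nullable symbol.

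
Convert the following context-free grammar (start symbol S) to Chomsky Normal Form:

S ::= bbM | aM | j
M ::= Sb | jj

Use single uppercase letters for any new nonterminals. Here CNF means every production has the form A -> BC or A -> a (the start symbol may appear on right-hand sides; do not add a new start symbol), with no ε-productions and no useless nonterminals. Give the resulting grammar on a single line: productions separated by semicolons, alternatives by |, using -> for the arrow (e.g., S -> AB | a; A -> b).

No ε-productions.
No unit productions to eliminate.
TERM: introduce C -> a, A -> b, B -> j and substitute in every rule of length ≥2.
BIN: S -> AAM becomes S -> AD, D -> AM.

S -> j | AD | CM; A -> b; B -> j; C -> a; D -> AM; M -> BB | SA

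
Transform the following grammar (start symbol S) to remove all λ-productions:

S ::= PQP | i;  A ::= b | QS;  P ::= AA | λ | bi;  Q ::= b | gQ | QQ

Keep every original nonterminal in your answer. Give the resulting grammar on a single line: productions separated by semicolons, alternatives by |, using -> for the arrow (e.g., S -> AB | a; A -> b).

S -> Q | i | PQ | QP | PQP; A -> b | QS; P -> AA | bi; Q -> b | QQ | gQ

Nullable set: {P}.
S -> PQP: P, P nullable, giving PQ | PQP | Q | QP.
Drop P -> λ.
Unchanged (no nullable symbols): S -> i; A -> QS; A -> b; P -> AA; P -> bi; Q -> QQ; Q -> b; Q -> gQ.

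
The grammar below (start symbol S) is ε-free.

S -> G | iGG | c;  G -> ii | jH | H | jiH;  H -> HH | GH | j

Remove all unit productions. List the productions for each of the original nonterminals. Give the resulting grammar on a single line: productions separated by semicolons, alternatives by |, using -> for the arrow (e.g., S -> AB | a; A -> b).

Unit productions: G->H, S->G.
Unit pairs (A ⇒* B via units): (G,H), (S,G), (S,H).
S: inherits non-unit rules of {G, H, S} → GH | HH | c | iGG | ii | j | jH | jiH.
G: inherits non-unit rules of {G, H} → GH | HH | ii | j | jH | jiH.
H: inherits non-unit rules of {H} → GH | HH | j.

S -> c | j | GH | HH | ii | jH | iGG | jiH; G -> j | GH | HH | ii | jH | jiH; H -> j | GH | HH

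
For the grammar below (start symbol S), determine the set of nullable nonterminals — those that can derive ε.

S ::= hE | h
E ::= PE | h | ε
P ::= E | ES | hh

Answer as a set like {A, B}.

{E, P}

Directly nullable (have an ε-rule): {E}.
P is nullable via P -> E (every symbol on the right is already known nullable).
Not nullable: S — each has a terminal in every rule's right-hand side or depends on a non-nullable symbol.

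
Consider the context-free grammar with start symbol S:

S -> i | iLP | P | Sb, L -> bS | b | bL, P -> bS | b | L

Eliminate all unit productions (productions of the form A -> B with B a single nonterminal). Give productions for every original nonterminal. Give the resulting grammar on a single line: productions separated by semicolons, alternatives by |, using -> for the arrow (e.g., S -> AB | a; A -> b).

Unit productions: P->L, S->P.
Unit pairs (A ⇒* B via units): (P,L), (S,L), (S,P).
S: inherits non-unit rules of {L, P, S} → Sb | b | bL | bS | i | iLP.
L: inherits non-unit rules of {L} → b | bL | bS.
P: inherits non-unit rules of {L, P} → b | bL | bS.

S -> b | i | Sb | bL | bS | iLP; L -> b | bL | bS; P -> b | bL | bS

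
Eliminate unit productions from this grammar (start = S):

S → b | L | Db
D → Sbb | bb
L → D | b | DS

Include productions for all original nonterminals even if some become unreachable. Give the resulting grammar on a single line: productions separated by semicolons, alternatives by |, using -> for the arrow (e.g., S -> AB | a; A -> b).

S -> b | DS | Db | bb | Sbb; D -> bb | Sbb; L -> b | DS | bb | Sbb

Unit productions: L->D, S->L.
Unit pairs (A ⇒* B via units): (L,D), (S,D), (S,L).
S: inherits non-unit rules of {D, L, S} → DS | Db | Sbb | b | bb.
D: inherits non-unit rules of {D} → Sbb | bb.
L: inherits non-unit rules of {D, L} → DS | Sbb | b | bb.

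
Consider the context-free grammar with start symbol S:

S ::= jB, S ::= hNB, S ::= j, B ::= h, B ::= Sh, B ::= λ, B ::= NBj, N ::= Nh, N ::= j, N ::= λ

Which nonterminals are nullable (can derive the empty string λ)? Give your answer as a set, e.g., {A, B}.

{B, N}

Directly nullable (have an ε-rule): {B, N}.
Not nullable: S — each has a terminal in every rule's right-hand side or depends on a non-nullable symbol.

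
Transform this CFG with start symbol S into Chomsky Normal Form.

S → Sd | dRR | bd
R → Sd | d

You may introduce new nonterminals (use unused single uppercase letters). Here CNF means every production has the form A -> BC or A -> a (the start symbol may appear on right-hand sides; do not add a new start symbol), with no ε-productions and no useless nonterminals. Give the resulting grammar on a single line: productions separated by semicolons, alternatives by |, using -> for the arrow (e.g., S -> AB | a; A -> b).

S -> AC | BA | SA; A -> d; B -> b; C -> RR; R -> d | SA

No ε-productions.
No unit productions to eliminate.
TERM: introduce B -> b, A -> d and substitute in every rule of length ≥2.
BIN: S -> ARR becomes S -> AC, C -> RR.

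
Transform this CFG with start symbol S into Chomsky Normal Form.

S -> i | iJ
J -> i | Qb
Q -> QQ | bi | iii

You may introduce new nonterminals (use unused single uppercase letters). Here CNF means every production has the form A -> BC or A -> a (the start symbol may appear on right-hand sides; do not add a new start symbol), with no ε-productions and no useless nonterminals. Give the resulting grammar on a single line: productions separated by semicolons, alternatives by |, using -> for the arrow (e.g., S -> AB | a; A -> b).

No ε-productions.
No unit productions to eliminate.
TERM: introduce A -> b, B -> i and substitute in every rule of length ≥2.
BIN: Q -> BBB becomes Q -> BC, C -> BB.

S -> i | BJ; A -> b; B -> i; C -> BB; J -> i | QA; Q -> AB | BC | QQ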